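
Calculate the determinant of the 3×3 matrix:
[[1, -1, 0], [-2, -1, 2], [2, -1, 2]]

Expansion along first row:
det = 1·det([[-1,2],[-1,2]]) - -1·det([[-2,2],[2,2]]) + 0·det([[-2,-1],[2,-1]])
    = 1·(-1·2 - 2·-1) - -1·(-2·2 - 2·2) + 0·(-2·-1 - -1·2)
    = 1·0 - -1·-8 + 0·4
    = 0 + -8 + 0 = -8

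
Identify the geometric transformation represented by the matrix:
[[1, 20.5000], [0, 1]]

This matrix represents: horizontal shear with factor 20.5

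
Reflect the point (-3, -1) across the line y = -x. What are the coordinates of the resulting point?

Reflection across line y = -x: (-3, -1) → (1, 3)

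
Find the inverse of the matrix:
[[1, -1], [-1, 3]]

For [[a,b],[c,d]], inverse = (1/det)·[[d,-b],[-c,a]]
det = (1)(3) - (-1)(-1) = 3 - 1 = 2
Inverse = (1/2)·[[3, 1], [1, 1]]
= [[3/2, 1/2], [1/2, 1/2]]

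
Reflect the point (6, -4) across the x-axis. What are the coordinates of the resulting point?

Reflection across x-axis: (6, -4) → (6, 4)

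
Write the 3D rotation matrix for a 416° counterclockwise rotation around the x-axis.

Rotation matrix for counterclockwise 416° around x-axis:
cos(416°) = 0.5592, sin(416°) = 0.8290
Result: [[1, 0, 0], [0, 0.5592, -0.8290], [0, 0.8290, 0.5592]]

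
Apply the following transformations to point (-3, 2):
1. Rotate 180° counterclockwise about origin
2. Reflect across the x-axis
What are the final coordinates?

Step 1: Rotate 180° → (3, -2)
Step 2: Reflect across x-axis → (3, 2)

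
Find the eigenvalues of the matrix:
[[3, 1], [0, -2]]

Characteristic equation: det(A - λI) = 0
λ² - (trace)λ + (det) = 0
trace = 3 + -2 = 1, det = (3)(-2) - (1)(0) = -6
λ² - (1)λ + (-6) = 0
λ = (1 ± √((1)² - 4·(-6))) / 2 = (1 ± √25) / 2
Solving: λ = -2, 3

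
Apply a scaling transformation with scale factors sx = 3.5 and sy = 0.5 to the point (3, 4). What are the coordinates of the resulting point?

Scaling matrix:
[[3.50, 0], [0, 0.50]]
Result: (3 × 3.5, 4 × 0.5) = (10.5, 2)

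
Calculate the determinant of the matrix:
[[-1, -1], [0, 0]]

For a 2×2 matrix [[a, b], [c, d]], det = ad - bc
det = (-1)(0) - (-1)(0) = 0 - 0 = 0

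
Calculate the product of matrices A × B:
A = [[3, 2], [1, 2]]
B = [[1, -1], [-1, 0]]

Matrix multiplication:
C[0][0] = 3×1 + 2×-1 = 1
C[0][1] = 3×-1 + 2×0 = -3
C[1][0] = 1×1 + 2×-1 = -1
C[1][1] = 1×-1 + 2×0 = -1
Result: [[1, -3], [-1, -1]]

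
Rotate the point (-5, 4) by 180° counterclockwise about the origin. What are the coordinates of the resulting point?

Rotation matrix for 180°: [[cos 180°, -sin 180°], [sin 180°, cos 180°]] = [[-1, 0], [0, -1]]
[[-1, 0], [0, -1]] × [-5, 4]ᵀ = [5, -4]ᵀ
Result: (5, -4)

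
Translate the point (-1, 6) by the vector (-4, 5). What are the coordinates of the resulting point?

Translation by (-4, 5) (homogeneous matrix [[1, 0, -4], [0, 1, 5], [0, 0, 1]]):
x' = -1 + -4 = -5
y' = 6 + 5 = 11
Result: (-5, 11)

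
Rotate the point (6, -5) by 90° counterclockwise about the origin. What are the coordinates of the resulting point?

Rotation matrix for 90°: [[cos 90°, -sin 90°], [sin 90°, cos 90°]] = [[0, -1], [1, 0]]
[[0, -1], [1, 0]] × [6, -5]ᵀ = [5, 6]ᵀ
Result: (5, 6)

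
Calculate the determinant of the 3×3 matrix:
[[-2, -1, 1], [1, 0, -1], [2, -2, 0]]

Expansion along first row:
det = -2·det([[0,-1],[-2,0]]) - -1·det([[1,-1],[2,0]]) + 1·det([[1,0],[2,-2]])
    = -2·(0·0 - -1·-2) - -1·(1·0 - -1·2) + 1·(1·-2 - 0·2)
    = -2·-2 - -1·2 + 1·-2
    = 4 + 2 + -2 = 4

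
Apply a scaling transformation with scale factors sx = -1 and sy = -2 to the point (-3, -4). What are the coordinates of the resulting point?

Scaling matrix:
[[-1, 0], [0, -2]]
Result: (-3 × -1, -4 × -2) = (3, 8)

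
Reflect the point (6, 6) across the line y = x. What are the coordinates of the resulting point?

Reflection across line y = x: (6, 6) → (6, 6)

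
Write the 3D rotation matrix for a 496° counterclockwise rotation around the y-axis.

Rotation matrix for counterclockwise 496° around y-axis:
cos(496°) = -0.7193, sin(496°) = 0.6947
Result: [[-0.7193, 0, 0.6947], [0, 1, 0], [-0.6947, 0, -0.7193]]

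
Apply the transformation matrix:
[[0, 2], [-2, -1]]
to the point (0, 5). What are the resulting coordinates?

Matrix multiplication:
[[0, 2], [-2, -1]] × [0, 5]ᵀ
= [(0)(0) + (2)(5), (-2)(0) + (-1)(5)]ᵀ
= [10, -5]ᵀ
Result: (10, -5)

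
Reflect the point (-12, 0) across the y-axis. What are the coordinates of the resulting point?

Reflection across y-axis: (-12, 0) → (12, 0)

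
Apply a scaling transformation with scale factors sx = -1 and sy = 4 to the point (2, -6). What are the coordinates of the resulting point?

Scaling matrix:
[[-1, 0], [0, 4]]
Result: (2 × -1, -6 × 4) = (-2, -24)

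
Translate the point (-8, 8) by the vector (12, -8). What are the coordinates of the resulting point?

Translation by (12, -8) (homogeneous matrix [[1, 0, 12], [0, 1, -8], [0, 0, 1]]):
x' = -8 + 12 = 4
y' = 8 + -8 = 0
Result: (4, 0)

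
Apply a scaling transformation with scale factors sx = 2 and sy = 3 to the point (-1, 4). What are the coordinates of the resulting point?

Scaling matrix:
[[2, 0], [0, 3]]
Result: (-1 × 2, 4 × 3) = (-2, 12)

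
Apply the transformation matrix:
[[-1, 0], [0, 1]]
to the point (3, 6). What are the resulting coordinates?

Matrix multiplication:
[[-1, 0], [0, 1]] × [3, 6]ᵀ
= [(-1)(3) + (0)(6), (0)(3) + (1)(6)]ᵀ
= [-3, 6]ᵀ
Result: (-3, 6)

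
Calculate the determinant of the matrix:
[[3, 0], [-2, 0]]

For a 2×2 matrix [[a, b], [c, d]], det = ad - bc
det = (3)(0) - (0)(-2) = 0 - 0 = 0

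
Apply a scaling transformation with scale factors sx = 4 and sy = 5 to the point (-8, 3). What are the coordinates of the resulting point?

Scaling matrix:
[[4, 0], [0, 5]]
Result: (-8 × 4, 3 × 5) = (-32, 15)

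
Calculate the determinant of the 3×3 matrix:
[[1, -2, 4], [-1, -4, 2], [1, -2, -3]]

Expansion along first row:
det = 1·det([[-4,2],[-2,-3]]) - -2·det([[-1,2],[1,-3]]) + 4·det([[-1,-4],[1,-2]])
    = 1·(-4·-3 - 2·-2) - -2·(-1·-3 - 2·1) + 4·(-1·-2 - -4·1)
    = 1·16 - -2·1 + 4·6
    = 16 + 2 + 24 = 42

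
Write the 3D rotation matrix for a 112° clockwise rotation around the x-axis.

Rotation matrix for clockwise 112° around x-axis:
A clockwise rotation by 112° is a counterclockwise rotation by -112°.
cos(-112°) = -0.3746, sin(-112°) = -0.9272
Result: [[1, 0, 0], [0, -0.3746, 0.9272], [0, -0.9272, -0.3746]]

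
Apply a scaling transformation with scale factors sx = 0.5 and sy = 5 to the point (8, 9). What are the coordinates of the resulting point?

Scaling matrix:
[[0.50, 0], [0, 5]]
Result: (8 × 0.5, 9 × 5) = (4, 45)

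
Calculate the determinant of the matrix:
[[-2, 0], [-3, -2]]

For a 2×2 matrix [[a, b], [c, d]], det = ad - bc
det = (-2)(-2) - (0)(-3) = 4 - 0 = 4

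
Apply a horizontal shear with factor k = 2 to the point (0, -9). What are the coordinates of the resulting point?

Shear matrix for horizontal shear with factor k = 2:
[[1, 2], [0, 1]]
Result: (0, -9) → (-18, -9)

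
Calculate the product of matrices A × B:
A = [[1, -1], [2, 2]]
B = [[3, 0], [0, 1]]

Matrix multiplication:
C[0][0] = 1×3 + -1×0 = 3
C[0][1] = 1×0 + -1×1 = -1
C[1][0] = 2×3 + 2×0 = 6
C[1][1] = 2×0 + 2×1 = 2
Result: [[3, -1], [6, 2]]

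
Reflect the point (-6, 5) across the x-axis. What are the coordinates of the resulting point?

Reflection across x-axis: (-6, 5) → (-6, -5)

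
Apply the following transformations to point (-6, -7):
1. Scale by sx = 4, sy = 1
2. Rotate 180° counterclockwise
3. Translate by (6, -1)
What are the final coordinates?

Step 1: Scale → (-24, -7)
Step 2: Rotate 180° → (24, 7)
Step 3: Translate → (30, 6)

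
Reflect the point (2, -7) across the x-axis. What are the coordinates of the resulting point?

Reflection across x-axis: (2, -7) → (2, 7)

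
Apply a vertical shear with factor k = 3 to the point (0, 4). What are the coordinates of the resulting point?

Shear matrix for vertical shear with factor k = 3:
[[1, 0], [3, 1]]
Result: (0, 4) → (0, 4)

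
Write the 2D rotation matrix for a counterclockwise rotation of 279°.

Rotation matrix formula: [[cos θ, -sin θ], [sin θ, cos θ]]
For θ = 279°:
cos(279°) = 0.1564
sin(279°) = -0.9877
Result: [[0.1564, 0.9877], [-0.9877, 0.1564]]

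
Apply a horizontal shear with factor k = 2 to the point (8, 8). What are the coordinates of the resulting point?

Shear matrix for horizontal shear with factor k = 2:
[[1, 2], [0, 1]]
Result: (8, 8) → (24, 8)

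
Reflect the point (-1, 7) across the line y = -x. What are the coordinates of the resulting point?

Reflection across line y = -x: (-1, 7) → (-7, 1)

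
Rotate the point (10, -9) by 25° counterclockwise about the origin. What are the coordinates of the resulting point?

Rotation matrix for 25°: [[cos 25°, -sin 25°], [sin 25°, cos 25°]] ≈ [[0.906308, -0.422618], [0.422618, 0.906308]]
[[0.906308, -0.422618], [0.422618, 0.906308]] × [10, -9]ᵀ ≈ [12.8666, -3.9306]ᵀ
Result: (12.8666, -3.9306)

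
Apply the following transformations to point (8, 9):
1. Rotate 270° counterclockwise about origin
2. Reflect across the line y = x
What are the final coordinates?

Step 1: Rotate 270° → (9, -8)
Step 2: Reflect across line y = x → (-8, 9)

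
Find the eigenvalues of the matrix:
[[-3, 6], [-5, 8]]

Characteristic equation: det(A - λI) = 0
λ² - (trace)λ + (det) = 0
trace = -3 + 8 = 5, det = (-3)(8) - (6)(-5) = 6
λ² - (5)λ + (6) = 0
λ = (5 ± √((5)² - 4·(6))) / 2 = (5 ± √1) / 2
Solving: λ = 2, 3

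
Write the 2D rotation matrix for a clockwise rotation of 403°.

Rotation matrix formula: [[cos θ, -sin θ], [sin θ, cos θ]]
A clockwise rotation by 403° is equivalent to a counterclockwise rotation by -403°.
For θ = -403°:
cos(-403°) = 0.7314
sin(-403°) = -0.6820
Result: [[0.7314, 0.6820], [-0.6820, 0.7314]]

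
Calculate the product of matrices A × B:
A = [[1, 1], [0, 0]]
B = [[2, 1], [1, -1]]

Matrix multiplication:
C[0][0] = 1×2 + 1×1 = 3
C[0][1] = 1×1 + 1×-1 = 0
C[1][0] = 0×2 + 0×1 = 0
C[1][1] = 0×1 + 0×-1 = 0
Result: [[3, 0], [0, 0]]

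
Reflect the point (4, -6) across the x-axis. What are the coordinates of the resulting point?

Reflection across x-axis: (4, -6) → (4, 6)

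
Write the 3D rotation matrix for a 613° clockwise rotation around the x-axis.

Rotation matrix for clockwise 613° around x-axis:
A clockwise rotation by 613° is a counterclockwise rotation by -613°.
cos(-613°) = -0.2924, sin(-613°) = 0.9563
Result: [[1, 0, 0], [0, -0.2924, -0.9563], [0, 0.9563, -0.2924]]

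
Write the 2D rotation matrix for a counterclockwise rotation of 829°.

Rotation matrix formula: [[cos θ, -sin θ], [sin θ, cos θ]]
For θ = 829°:
cos(829°) = -0.3256
sin(829°) = 0.9455
Result: [[-0.3256, -0.9455], [0.9455, -0.3256]]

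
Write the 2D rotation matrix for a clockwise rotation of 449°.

Rotation matrix formula: [[cos θ, -sin θ], [sin θ, cos θ]]
A clockwise rotation by 449° is equivalent to a counterclockwise rotation by -449°.
For θ = -449°:
cos(-449°) = 0.0175
sin(-449°) = -0.9998
Result: [[0.0175, 0.9998], [-0.9998, 0.0175]]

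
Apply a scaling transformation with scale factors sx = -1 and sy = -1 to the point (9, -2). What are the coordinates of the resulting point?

Scaling matrix:
[[-1, 0], [0, -1]]
Result: (9 × -1, -2 × -1) = (-9, 2)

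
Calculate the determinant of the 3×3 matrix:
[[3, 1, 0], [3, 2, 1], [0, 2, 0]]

Expansion along first row:
det = 3·det([[2,1],[2,0]]) - 1·det([[3,1],[0,0]]) + 0·det([[3,2],[0,2]])
    = 3·(2·0 - 1·2) - 1·(3·0 - 1·0) + 0·(3·2 - 2·0)
    = 3·-2 - 1·0 + 0·6
    = -6 + 0 + 0 = -6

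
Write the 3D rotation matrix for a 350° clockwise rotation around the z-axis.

Rotation matrix for clockwise 350° around z-axis:
A clockwise rotation by 350° is a counterclockwise rotation by -350°.
cos(-350°) = 0.9848, sin(-350°) = 0.1736
Result: [[0.9848, -0.1736, 0], [0.1736, 0.9848, 0], [0, 0, 1]]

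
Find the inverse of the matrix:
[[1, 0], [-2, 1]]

For [[a,b],[c,d]], inverse = (1/det)·[[d,-b],[-c,a]]
det = (1)(1) - (0)(-2) = 1 - 0 = 1
Inverse = [[1, 0], [2, 1]]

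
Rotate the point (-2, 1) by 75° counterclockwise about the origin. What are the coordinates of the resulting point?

Rotation matrix for 75°: [[cos 75°, -sin 75°], [sin 75°, cos 75°]] ≈ [[0.258819, -0.965926], [0.965926, 0.258819]]
[[0.258819, -0.965926], [0.965926, 0.258819]] × [-2, 1]ᵀ ≈ [-1.4836, -1.6730]ᵀ
Result: (-1.4836, -1.6730)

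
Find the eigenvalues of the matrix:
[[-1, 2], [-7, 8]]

Characteristic equation: det(A - λI) = 0
λ² - (trace)λ + (det) = 0
trace = -1 + 8 = 7, det = (-1)(8) - (2)(-7) = 6
λ² - (7)λ + (6) = 0
λ = (7 ± √((7)² - 4·(6))) / 2 = (7 ± √25) / 2
Solving: λ = 1, 6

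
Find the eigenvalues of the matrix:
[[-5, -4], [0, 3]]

Characteristic equation: det(A - λI) = 0
λ² - (trace)λ + (det) = 0
trace = -5 + 3 = -2, det = (-5)(3) - (-4)(0) = -15
λ² - (-2)λ + (-15) = 0
λ = (-2 ± √((-2)² - 4·(-15))) / 2 = (-2 ± √64) / 2
Solving: λ = -5, 3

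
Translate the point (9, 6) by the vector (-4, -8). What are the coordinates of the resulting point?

Translation by (-4, -8) (homogeneous matrix [[1, 0, -4], [0, 1, -8], [0, 0, 1]]):
x' = 9 + -4 = 5
y' = 6 + -8 = -2
Result: (5, -2)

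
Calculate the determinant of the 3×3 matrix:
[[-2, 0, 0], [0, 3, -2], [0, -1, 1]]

Expansion along first row:
det = -2·det([[3,-2],[-1,1]]) - 0·det([[0,-2],[0,1]]) + 0·det([[0,3],[0,-1]])
    = -2·(3·1 - -2·-1) - 0·(0·1 - -2·0) + 0·(0·-1 - 3·0)
    = -2·1 - 0·0 + 0·0
    = -2 + 0 + 0 = -2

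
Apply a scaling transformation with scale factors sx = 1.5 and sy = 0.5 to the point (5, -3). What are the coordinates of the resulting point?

Scaling matrix:
[[1.50, 0], [0, 0.50]]
Result: (5 × 1.5, -3 × 0.5) = (7.5, -1.5)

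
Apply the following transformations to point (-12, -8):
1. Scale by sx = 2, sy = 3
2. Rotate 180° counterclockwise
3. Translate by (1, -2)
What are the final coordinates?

Step 1: Scale → (-24, -24)
Step 2: Rotate 180° → (24, 24)
Step 3: Translate → (25, 22)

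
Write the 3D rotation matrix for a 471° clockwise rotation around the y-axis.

Rotation matrix for clockwise 471° around y-axis:
A clockwise rotation by 471° is a counterclockwise rotation by -471°.
cos(-471°) = -0.3584, sin(-471°) = -0.9336
Result: [[-0.3584, 0, -0.9336], [0, 1, 0], [0.9336, 0, -0.3584]]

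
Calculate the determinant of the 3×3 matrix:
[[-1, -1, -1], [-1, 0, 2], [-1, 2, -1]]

Expansion along first row:
det = -1·det([[0,2],[2,-1]]) - -1·det([[-1,2],[-1,-1]]) + -1·det([[-1,0],[-1,2]])
    = -1·(0·-1 - 2·2) - -1·(-1·-1 - 2·-1) + -1·(-1·2 - 0·-1)
    = -1·-4 - -1·3 + -1·-2
    = 4 + 3 + 2 = 9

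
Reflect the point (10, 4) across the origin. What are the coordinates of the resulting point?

Reflection across origin: (10, 4) → (-10, -4)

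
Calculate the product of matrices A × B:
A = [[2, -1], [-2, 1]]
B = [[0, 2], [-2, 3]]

Matrix multiplication:
C[0][0] = 2×0 + -1×-2 = 2
C[0][1] = 2×2 + -1×3 = 1
C[1][0] = -2×0 + 1×-2 = -2
C[1][1] = -2×2 + 1×3 = -1
Result: [[2, 1], [-2, -1]]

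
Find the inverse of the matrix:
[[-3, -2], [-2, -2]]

For [[a,b],[c,d]], inverse = (1/det)·[[d,-b],[-c,a]]
det = (-3)(-2) - (-2)(-2) = 6 - 4 = 2
Inverse = (1/2)·[[-2, 2], [2, -3]]
= [[-1, 1], [1, -3/2]]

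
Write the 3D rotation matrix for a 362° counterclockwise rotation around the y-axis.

Rotation matrix for counterclockwise 362° around y-axis:
cos(362°) = 0.9994, sin(362°) = 0.0349
Result: [[0.9994, 0, 0.0349], [0, 1, 0], [-0.0349, 0, 0.9994]]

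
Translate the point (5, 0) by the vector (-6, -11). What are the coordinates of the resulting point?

Translation by (-6, -11) (homogeneous matrix [[1, 0, -6], [0, 1, -11], [0, 0, 1]]):
x' = 5 + -6 = -1
y' = 0 + -11 = -11
Result: (-1, -11)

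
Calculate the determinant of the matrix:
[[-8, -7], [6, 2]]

For a 2×2 matrix [[a, b], [c, d]], det = ad - bc
det = (-8)(2) - (-7)(6) = -16 - -42 = 26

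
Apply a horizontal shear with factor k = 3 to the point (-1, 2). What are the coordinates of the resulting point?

Shear matrix for horizontal shear with factor k = 3:
[[1, 3], [0, 1]]
Result: (-1, 2) → (5, 2)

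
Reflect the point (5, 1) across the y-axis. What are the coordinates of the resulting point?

Reflection across y-axis: (5, 1) → (-5, 1)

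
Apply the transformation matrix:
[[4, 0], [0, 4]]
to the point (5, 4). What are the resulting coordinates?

Matrix multiplication:
[[4, 0], [0, 4]] × [5, 4]ᵀ
= [(4)(5) + (0)(4), (0)(5) + (4)(4)]ᵀ
= [20, 16]ᵀ
Result: (20, 16)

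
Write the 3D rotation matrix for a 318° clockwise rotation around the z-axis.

Rotation matrix for clockwise 318° around z-axis:
A clockwise rotation by 318° is a counterclockwise rotation by -318°.
cos(-318°) = 0.7431, sin(-318°) = 0.6691
Result: [[0.7431, -0.6691, 0], [0.6691, 0.7431, 0], [0, 0, 1]]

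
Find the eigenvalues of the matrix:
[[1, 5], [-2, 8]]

Characteristic equation: det(A - λI) = 0
λ² - (trace)λ + (det) = 0
trace = 1 + 8 = 9, det = (1)(8) - (5)(-2) = 18
λ² - (9)λ + (18) = 0
λ = (9 ± √((9)² - 4·(18))) / 2 = (9 ± √9) / 2
Solving: λ = 3, 6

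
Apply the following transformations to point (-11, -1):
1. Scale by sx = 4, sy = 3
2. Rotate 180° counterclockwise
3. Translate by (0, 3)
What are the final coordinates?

Step 1: Scale → (-44, -3)
Step 2: Rotate 180° → (44, 3)
Step 3: Translate → (44, 6)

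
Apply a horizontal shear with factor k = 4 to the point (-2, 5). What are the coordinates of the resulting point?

Shear matrix for horizontal shear with factor k = 4:
[[1, 4], [0, 1]]
Result: (-2, 5) → (18, 5)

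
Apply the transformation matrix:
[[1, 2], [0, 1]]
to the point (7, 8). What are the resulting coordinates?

Matrix multiplication:
[[1, 2], [0, 1]] × [7, 8]ᵀ
= [(1)(7) + (2)(8), (0)(7) + (1)(8)]ᵀ
= [23, 8]ᵀ
Result: (23, 8)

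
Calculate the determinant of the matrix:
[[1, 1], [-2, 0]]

For a 2×2 matrix [[a, b], [c, d]], det = ad - bc
det = (1)(0) - (1)(-2) = 0 - -2 = 2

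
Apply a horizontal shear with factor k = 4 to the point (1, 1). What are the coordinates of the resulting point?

Shear matrix for horizontal shear with factor k = 4:
[[1, 4], [0, 1]]
Result: (1, 1) → (5, 1)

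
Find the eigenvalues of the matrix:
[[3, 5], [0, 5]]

Characteristic equation: det(A - λI) = 0
λ² - (trace)λ + (det) = 0
trace = 3 + 5 = 8, det = (3)(5) - (5)(0) = 15
λ² - (8)λ + (15) = 0
λ = (8 ± √((8)² - 4·(15))) / 2 = (8 ± √4) / 2
Solving: λ = 3, 5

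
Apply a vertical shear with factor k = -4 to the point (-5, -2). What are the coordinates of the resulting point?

Shear matrix for vertical shear with factor k = -4:
[[1, 0], [-4, 1]]
Result: (-5, -2) → (-5, 18)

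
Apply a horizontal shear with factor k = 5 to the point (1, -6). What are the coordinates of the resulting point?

Shear matrix for horizontal shear with factor k = 5:
[[1, 5], [0, 1]]
Result: (1, -6) → (-29, -6)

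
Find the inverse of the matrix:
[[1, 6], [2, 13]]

For [[a,b],[c,d]], inverse = (1/det)·[[d,-b],[-c,a]]
det = (1)(13) - (6)(2) = 13 - 12 = 1
Inverse = [[13, -6], [-2, 1]]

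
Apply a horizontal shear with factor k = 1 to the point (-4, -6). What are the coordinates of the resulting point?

Shear matrix for horizontal shear with factor k = 1:
[[1, 1], [0, 1]]
Result: (-4, -6) → (-10, -6)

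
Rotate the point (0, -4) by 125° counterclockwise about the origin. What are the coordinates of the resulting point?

Rotation matrix for 125°: [[cos 125°, -sin 125°], [sin 125°, cos 125°]] ≈ [[-0.573576, -0.819152], [0.819152, -0.573576]]
[[-0.573576, -0.819152], [0.819152, -0.573576]] × [0, -4]ᵀ ≈ [3.2766, 2.2943]ᵀ
Result: (3.2766, 2.2943)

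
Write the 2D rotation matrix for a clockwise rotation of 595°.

Rotation matrix formula: [[cos θ, -sin θ], [sin θ, cos θ]]
A clockwise rotation by 595° is equivalent to a counterclockwise rotation by -595°.
For θ = -595°:
cos(-595°) = -0.5736
sin(-595°) = 0.8192
Result: [[-0.5736, -0.8192], [0.8192, -0.5736]]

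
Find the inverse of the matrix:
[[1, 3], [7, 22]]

For [[a,b],[c,d]], inverse = (1/det)·[[d,-b],[-c,a]]
det = (1)(22) - (3)(7) = 22 - 21 = 1
Inverse = [[22, -3], [-7, 1]]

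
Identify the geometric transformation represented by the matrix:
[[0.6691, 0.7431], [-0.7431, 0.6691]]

This matrix represents: rotation by 312° counterclockwise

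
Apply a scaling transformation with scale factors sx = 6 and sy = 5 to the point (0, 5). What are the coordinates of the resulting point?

Scaling matrix:
[[6, 0], [0, 5]]
Result: (0 × 6, 5 × 5) = (0, 25)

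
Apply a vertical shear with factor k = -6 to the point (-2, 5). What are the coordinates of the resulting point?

Shear matrix for vertical shear with factor k = -6:
[[1, 0], [-6, 1]]
Result: (-2, 5) → (-2, 17)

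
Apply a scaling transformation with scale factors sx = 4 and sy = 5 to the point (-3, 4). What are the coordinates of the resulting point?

Scaling matrix:
[[4, 0], [0, 5]]
Result: (-3 × 4, 4 × 5) = (-12, 20)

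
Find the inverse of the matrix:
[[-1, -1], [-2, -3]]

For [[a,b],[c,d]], inverse = (1/det)·[[d,-b],[-c,a]]
det = (-1)(-3) - (-1)(-2) = 3 - 2 = 1
Inverse = [[-3, 1], [2, -1]]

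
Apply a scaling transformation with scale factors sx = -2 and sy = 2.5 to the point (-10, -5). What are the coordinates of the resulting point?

Scaling matrix:
[[-2, 0], [0, 2.50]]
Result: (-10 × -2, -5 × 2.5) = (20, -12.5)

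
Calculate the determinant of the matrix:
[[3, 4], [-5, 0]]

For a 2×2 matrix [[a, b], [c, d]], det = ad - bc
det = (3)(0) - (4)(-5) = 0 - -20 = 20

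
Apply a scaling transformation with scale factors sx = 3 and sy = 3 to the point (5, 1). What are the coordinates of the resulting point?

Scaling matrix:
[[3, 0], [0, 3]]
Result: (5 × 3, 1 × 3) = (15, 3)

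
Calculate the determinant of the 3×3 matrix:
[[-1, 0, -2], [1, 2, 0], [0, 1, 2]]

Expansion along first row:
det = -1·det([[2,0],[1,2]]) - 0·det([[1,0],[0,2]]) + -2·det([[1,2],[0,1]])
    = -1·(2·2 - 0·1) - 0·(1·2 - 0·0) + -2·(1·1 - 2·0)
    = -1·4 - 0·2 + -2·1
    = -4 + 0 + -2 = -6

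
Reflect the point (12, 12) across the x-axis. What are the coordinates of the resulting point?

Reflection across x-axis: (12, 12) → (12, -12)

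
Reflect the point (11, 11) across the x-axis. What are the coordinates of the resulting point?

Reflection across x-axis: (11, 11) → (11, -11)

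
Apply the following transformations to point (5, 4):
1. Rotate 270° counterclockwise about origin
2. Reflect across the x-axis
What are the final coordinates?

Step 1: Rotate 270° → (4, -5)
Step 2: Reflect across x-axis → (4, 5)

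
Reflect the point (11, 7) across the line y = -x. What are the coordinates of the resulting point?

Reflection across line y = -x: (11, 7) → (-7, -11)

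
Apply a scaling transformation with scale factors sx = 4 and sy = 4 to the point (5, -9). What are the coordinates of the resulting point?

Scaling matrix:
[[4, 0], [0, 4]]
Result: (5 × 4, -9 × 4) = (20, -36)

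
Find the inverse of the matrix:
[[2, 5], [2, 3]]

For [[a,b],[c,d]], inverse = (1/det)·[[d,-b],[-c,a]]
det = (2)(3) - (5)(2) = 6 - 10 = -4
Inverse = (1/-4)·[[3, -5], [-2, 2]]
= [[-3/4, 5/4], [1/2, -1/2]]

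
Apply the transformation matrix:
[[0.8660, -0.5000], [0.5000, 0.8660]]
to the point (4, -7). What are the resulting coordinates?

Matrix multiplication:
[[0.8660, -0.5000], [0.5000, 0.8660]] × [4, -7]ᵀ
= [(0.8660)(4) + (-0.5000)(-7), (0.5000)(4) + (0.8660)(-7)]ᵀ
= [6.9640, -4.0620]ᵀ
Result: (6.9640, -4.0620)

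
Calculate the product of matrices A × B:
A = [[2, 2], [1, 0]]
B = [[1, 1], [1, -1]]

Matrix multiplication:
C[0][0] = 2×1 + 2×1 = 4
C[0][1] = 2×1 + 2×-1 = 0
C[1][0] = 1×1 + 0×1 = 1
C[1][1] = 1×1 + 0×-1 = 1
Result: [[4, 0], [1, 1]]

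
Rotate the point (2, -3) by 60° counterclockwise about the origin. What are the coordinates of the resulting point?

Rotation matrix for 60°: [[cos 60°, -sin 60°], [sin 60°, cos 60°]] ≈ [[0.500000, -0.866025], [0.866025, 0.500000]]
[[0.500000, -0.866025], [0.866025, 0.500000]] × [2, -3]ᵀ ≈ [3.5981, 0.2321]ᵀ
Result: (3.5981, 0.2321)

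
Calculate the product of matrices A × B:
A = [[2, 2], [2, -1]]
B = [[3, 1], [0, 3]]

Matrix multiplication:
C[0][0] = 2×3 + 2×0 = 6
C[0][1] = 2×1 + 2×3 = 8
C[1][0] = 2×3 + -1×0 = 6
C[1][1] = 2×1 + -1×3 = -1
Result: [[6, 8], [6, -1]]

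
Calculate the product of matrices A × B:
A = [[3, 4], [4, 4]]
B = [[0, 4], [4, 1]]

Matrix multiplication:
C[0][0] = 3×0 + 4×4 = 16
C[0][1] = 3×4 + 4×1 = 16
C[1][0] = 4×0 + 4×4 = 16
C[1][1] = 4×4 + 4×1 = 20
Result: [[16, 16], [16, 20]]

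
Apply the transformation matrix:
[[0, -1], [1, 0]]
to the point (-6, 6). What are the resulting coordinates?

Matrix multiplication:
[[0, -1], [1, 0]] × [-6, 6]ᵀ
= [(0)(-6) + (-1)(6), (1)(-6) + (0)(6)]ᵀ
= [-6, -6]ᵀ
Result: (-6, -6)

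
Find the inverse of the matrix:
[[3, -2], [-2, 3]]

For [[a,b],[c,d]], inverse = (1/det)·[[d,-b],[-c,a]]
det = (3)(3) - (-2)(-2) = 9 - 4 = 5
Inverse = (1/5)·[[3, 2], [2, 3]]
= [[3/5, 2/5], [2/5, 3/5]]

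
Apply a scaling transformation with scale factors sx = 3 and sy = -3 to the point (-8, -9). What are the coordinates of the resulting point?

Scaling matrix:
[[3, 0], [0, -3]]
Result: (-8 × 3, -9 × -3) = (-24, 27)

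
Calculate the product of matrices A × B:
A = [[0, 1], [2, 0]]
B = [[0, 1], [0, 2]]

Matrix multiplication:
C[0][0] = 0×0 + 1×0 = 0
C[0][1] = 0×1 + 1×2 = 2
C[1][0] = 2×0 + 0×0 = 0
C[1][1] = 2×1 + 0×2 = 2
Result: [[0, 2], [0, 2]]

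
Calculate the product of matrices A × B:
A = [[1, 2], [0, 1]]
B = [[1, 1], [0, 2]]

Matrix multiplication:
C[0][0] = 1×1 + 2×0 = 1
C[0][1] = 1×1 + 2×2 = 5
C[1][0] = 0×1 + 1×0 = 0
C[1][1] = 0×1 + 1×2 = 2
Result: [[1, 5], [0, 2]]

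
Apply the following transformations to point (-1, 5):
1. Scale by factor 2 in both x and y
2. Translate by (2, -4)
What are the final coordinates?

Step 1: Scale (-1, 5) by 2 → (-2, 10)
Step 2: Translate by (2, -4) → (0, 6)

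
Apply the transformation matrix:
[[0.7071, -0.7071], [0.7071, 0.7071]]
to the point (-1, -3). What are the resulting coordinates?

Matrix multiplication:
[[0.7071, -0.7071], [0.7071, 0.7071]] × [-1, -3]ᵀ
= [(0.7071)(-1) + (-0.7071)(-3), (0.7071)(-1) + (0.7071)(-3)]ᵀ
= [1.4142, -2.8284]ᵀ
Result: (1.4142, -2.8284)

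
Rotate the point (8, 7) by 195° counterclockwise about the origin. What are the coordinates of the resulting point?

Rotation matrix for 195°: [[cos 195°, -sin 195°], [sin 195°, cos 195°]] ≈ [[-0.965926, 0.258819], [-0.258819, -0.965926]]
[[-0.965926, 0.258819], [-0.258819, -0.965926]] × [8, 7]ᵀ ≈ [-5.9157, -8.8320]ᵀ
Result: (-5.9157, -8.8320)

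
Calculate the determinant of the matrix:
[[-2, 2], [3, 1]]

For a 2×2 matrix [[a, b], [c, d]], det = ad - bc
det = (-2)(1) - (2)(3) = -2 - 6 = -8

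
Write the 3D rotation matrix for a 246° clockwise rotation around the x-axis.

Rotation matrix for clockwise 246° around x-axis:
A clockwise rotation by 246° is a counterclockwise rotation by -246°.
cos(-246°) = -0.4067, sin(-246°) = 0.9135
Result: [[1, 0, 0], [0, -0.4067, -0.9135], [0, 0.9135, -0.4067]]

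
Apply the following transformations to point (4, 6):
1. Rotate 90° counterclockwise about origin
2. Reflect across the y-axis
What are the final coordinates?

Step 1: Rotate 90° → (-6, 4)
Step 2: Reflect across y-axis → (6, 4)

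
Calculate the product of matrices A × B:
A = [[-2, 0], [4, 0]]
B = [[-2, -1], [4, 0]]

Matrix multiplication:
C[0][0] = -2×-2 + 0×4 = 4
C[0][1] = -2×-1 + 0×0 = 2
C[1][0] = 4×-2 + 0×4 = -8
C[1][1] = 4×-1 + 0×0 = -4
Result: [[4, 2], [-8, -4]]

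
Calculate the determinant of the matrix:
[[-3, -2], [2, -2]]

For a 2×2 matrix [[a, b], [c, d]], det = ad - bc
det = (-3)(-2) - (-2)(2) = 6 - -4 = 10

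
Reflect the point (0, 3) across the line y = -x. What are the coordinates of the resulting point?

Reflection across line y = -x: (0, 3) → (-3, 0)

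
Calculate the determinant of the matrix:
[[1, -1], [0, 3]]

For a 2×2 matrix [[a, b], [c, d]], det = ad - bc
det = (1)(3) - (-1)(0) = 3 - 0 = 3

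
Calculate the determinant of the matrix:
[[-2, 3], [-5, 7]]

For a 2×2 matrix [[a, b], [c, d]], det = ad - bc
det = (-2)(7) - (3)(-5) = -14 - -15 = 1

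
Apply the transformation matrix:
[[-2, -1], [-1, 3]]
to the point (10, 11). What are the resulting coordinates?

Matrix multiplication:
[[-2, -1], [-1, 3]] × [10, 11]ᵀ
= [(-2)(10) + (-1)(11), (-1)(10) + (3)(11)]ᵀ
= [-31, 23]ᵀ
Result: (-31, 23)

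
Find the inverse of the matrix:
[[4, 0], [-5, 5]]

For [[a,b],[c,d]], inverse = (1/det)·[[d,-b],[-c,a]]
det = (4)(5) - (0)(-5) = 20 - 0 = 20
Inverse = (1/20)·[[5, 0], [5, 4]]
= [[1/4, 0], [1/4, 1/5]]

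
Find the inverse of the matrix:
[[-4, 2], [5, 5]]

For [[a,b],[c,d]], inverse = (1/det)·[[d,-b],[-c,a]]
det = (-4)(5) - (2)(5) = -20 - 10 = -30
Inverse = (1/-30)·[[5, -2], [-5, -4]]
= [[-1/6, 1/15], [1/6, 2/15]]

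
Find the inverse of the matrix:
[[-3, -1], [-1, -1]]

For [[a,b],[c,d]], inverse = (1/det)·[[d,-b],[-c,a]]
det = (-3)(-1) - (-1)(-1) = 3 - 1 = 2
Inverse = (1/2)·[[-1, 1], [1, -3]]
= [[-1/2, 1/2], [1/2, -3/2]]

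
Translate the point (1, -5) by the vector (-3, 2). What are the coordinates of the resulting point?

Translation by (-3, 2) (homogeneous matrix [[1, 0, -3], [0, 1, 2], [0, 0, 1]]):
x' = 1 + -3 = -2
y' = -5 + 2 = -3
Result: (-2, -3)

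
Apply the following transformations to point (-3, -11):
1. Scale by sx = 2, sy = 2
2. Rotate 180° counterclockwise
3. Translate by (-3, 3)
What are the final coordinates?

Step 1: Scale → (-6, -22)
Step 2: Rotate 180° → (6, 22)
Step 3: Translate → (3, 25)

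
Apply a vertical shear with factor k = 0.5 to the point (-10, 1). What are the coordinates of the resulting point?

Shear matrix for vertical shear with factor k = 0.5:
[[1, 0], [0.50, 1]]
Result: (-10, 1) → (-10, -4)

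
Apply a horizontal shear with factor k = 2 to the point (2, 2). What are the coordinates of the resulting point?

Shear matrix for horizontal shear with factor k = 2:
[[1, 2], [0, 1]]
Result: (2, 2) → (6, 2)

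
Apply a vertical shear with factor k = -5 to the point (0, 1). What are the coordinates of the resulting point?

Shear matrix for vertical shear with factor k = -5:
[[1, 0], [-5, 1]]
Result: (0, 1) → (0, 1)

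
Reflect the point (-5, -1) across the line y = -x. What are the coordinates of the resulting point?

Reflection across line y = -x: (-5, -1) → (1, 5)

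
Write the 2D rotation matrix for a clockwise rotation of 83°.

Rotation matrix formula: [[cos θ, -sin θ], [sin θ, cos θ]]
A clockwise rotation by 83° is equivalent to a counterclockwise rotation by -83°.
For θ = -83°:
cos(-83°) = 0.1219
sin(-83°) = -0.9925
Result: [[0.1219, 0.9925], [-0.9925, 0.1219]]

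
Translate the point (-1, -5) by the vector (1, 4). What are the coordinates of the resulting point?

Translation by (1, 4) (homogeneous matrix [[1, 0, 1], [0, 1, 4], [0, 0, 1]]):
x' = -1 + 1 = 0
y' = -5 + 4 = -1
Result: (0, -1)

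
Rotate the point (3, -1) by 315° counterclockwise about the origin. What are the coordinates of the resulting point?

Rotation matrix for 315°: [[cos 315°, -sin 315°], [sin 315°, cos 315°]] ≈ [[0.707107, 0.707107], [-0.707107, 0.707107]]
[[0.707107, 0.707107], [-0.707107, 0.707107]] × [3, -1]ᵀ ≈ [1.4142, -2.8284]ᵀ
Result: (1.4142, -2.8284)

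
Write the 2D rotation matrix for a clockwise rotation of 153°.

Rotation matrix formula: [[cos θ, -sin θ], [sin θ, cos θ]]
A clockwise rotation by 153° is equivalent to a counterclockwise rotation by -153°.
For θ = -153°:
cos(-153°) = -0.8910
sin(-153°) = -0.4540
Result: [[-0.8910, 0.4540], [-0.4540, -0.8910]]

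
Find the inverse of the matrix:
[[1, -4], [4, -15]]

For [[a,b],[c,d]], inverse = (1/det)·[[d,-b],[-c,a]]
det = (1)(-15) - (-4)(4) = -15 - -16 = 1
Inverse = [[-15, 4], [-4, 1]]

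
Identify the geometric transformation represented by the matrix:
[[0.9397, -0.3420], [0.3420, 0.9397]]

This matrix represents: rotation by 20° counterclockwise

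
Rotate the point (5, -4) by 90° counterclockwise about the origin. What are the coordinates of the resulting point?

Rotation matrix for 90°: [[cos 90°, -sin 90°], [sin 90°, cos 90°]] = [[0, -1], [1, 0]]
[[0, -1], [1, 0]] × [5, -4]ᵀ = [4, 5]ᵀ
Result: (4, 5)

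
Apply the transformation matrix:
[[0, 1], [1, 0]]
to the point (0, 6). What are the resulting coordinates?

Matrix multiplication:
[[0, 1], [1, 0]] × [0, 6]ᵀ
= [(0)(0) + (1)(6), (1)(0) + (0)(6)]ᵀ
= [6, 0]ᵀ
Result: (6, 0)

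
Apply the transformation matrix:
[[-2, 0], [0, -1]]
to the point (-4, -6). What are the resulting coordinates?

Matrix multiplication:
[[-2, 0], [0, -1]] × [-4, -6]ᵀ
= [(-2)(-4) + (0)(-6), (0)(-4) + (-1)(-6)]ᵀ
= [8, 6]ᵀ
Result: (8, 6)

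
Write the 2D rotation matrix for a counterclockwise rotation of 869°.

Rotation matrix formula: [[cos θ, -sin θ], [sin θ, cos θ]]
For θ = 869°:
cos(869°) = -0.8572
sin(869°) = 0.5150
Result: [[-0.8572, -0.5150], [0.5150, -0.8572]]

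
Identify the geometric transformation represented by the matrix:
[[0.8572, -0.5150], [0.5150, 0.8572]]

This matrix represents: rotation by 31° counterclockwise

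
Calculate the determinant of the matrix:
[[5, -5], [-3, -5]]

For a 2×2 matrix [[a, b], [c, d]], det = ad - bc
det = (5)(-5) - (-5)(-3) = -25 - 15 = -40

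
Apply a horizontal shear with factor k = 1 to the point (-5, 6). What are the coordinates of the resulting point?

Shear matrix for horizontal shear with factor k = 1:
[[1, 1], [0, 1]]
Result: (-5, 6) → (1, 6)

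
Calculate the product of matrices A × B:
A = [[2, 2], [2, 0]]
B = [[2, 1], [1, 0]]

Matrix multiplication:
C[0][0] = 2×2 + 2×1 = 6
C[0][1] = 2×1 + 2×0 = 2
C[1][0] = 2×2 + 0×1 = 4
C[1][1] = 2×1 + 0×0 = 2
Result: [[6, 2], [4, 2]]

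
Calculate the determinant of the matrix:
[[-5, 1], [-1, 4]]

For a 2×2 matrix [[a, b], [c, d]], det = ad - bc
det = (-5)(4) - (1)(-1) = -20 - -1 = -19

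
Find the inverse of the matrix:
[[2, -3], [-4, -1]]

For [[a,b],[c,d]], inverse = (1/det)·[[d,-b],[-c,a]]
det = (2)(-1) - (-3)(-4) = -2 - 12 = -14
Inverse = (1/-14)·[[-1, 3], [4, 2]]
= [[1/14, -3/14], [-2/7, -1/7]]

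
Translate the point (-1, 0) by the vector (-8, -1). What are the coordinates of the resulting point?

Translation by (-8, -1) (homogeneous matrix [[1, 0, -8], [0, 1, -1], [0, 0, 1]]):
x' = -1 + -8 = -9
y' = 0 + -1 = -1
Result: (-9, -1)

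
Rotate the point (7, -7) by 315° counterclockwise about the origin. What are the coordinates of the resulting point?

Rotation matrix for 315°: [[cos 315°, -sin 315°], [sin 315°, cos 315°]] ≈ [[0.707107, 0.707107], [-0.707107, 0.707107]]
[[0.707107, 0.707107], [-0.707107, 0.707107]] × [7, -7]ᵀ ≈ [0, -9.8995]ᵀ
Result: (0, -9.8995)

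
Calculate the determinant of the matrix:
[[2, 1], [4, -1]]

For a 2×2 matrix [[a, b], [c, d]], det = ad - bc
det = (2)(-1) - (1)(4) = -2 - 4 = -6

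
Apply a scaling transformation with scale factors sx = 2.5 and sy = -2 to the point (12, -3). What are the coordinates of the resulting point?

Scaling matrix:
[[2.50, 0], [0, -2]]
Result: (12 × 2.5, -3 × -2) = (30, 6)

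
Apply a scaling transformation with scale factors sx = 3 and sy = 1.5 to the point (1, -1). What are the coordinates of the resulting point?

Scaling matrix:
[[3, 0], [0, 1.50]]
Result: (1 × 3, -1 × 1.5) = (3, -1.5)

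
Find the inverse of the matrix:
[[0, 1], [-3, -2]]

For [[a,b],[c,d]], inverse = (1/det)·[[d,-b],[-c,a]]
det = (0)(-2) - (1)(-3) = 0 - -3 = 3
Inverse = (1/3)·[[-2, -1], [3, 0]]
= [[-2/3, -1/3], [1, 0]]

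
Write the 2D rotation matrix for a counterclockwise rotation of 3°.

Rotation matrix formula: [[cos θ, -sin θ], [sin θ, cos θ]]
For θ = 3°:
cos(3°) = 0.9986
sin(3°) = 0.0523
Result: [[0.9986, -0.0523], [0.0523, 0.9986]]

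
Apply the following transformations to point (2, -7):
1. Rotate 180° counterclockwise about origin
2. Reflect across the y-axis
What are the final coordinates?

Step 1: Rotate 180° → (-2, 7)
Step 2: Reflect across y-axis → (2, 7)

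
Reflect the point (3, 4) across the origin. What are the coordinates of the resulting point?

Reflection across origin: (3, 4) → (-3, -4)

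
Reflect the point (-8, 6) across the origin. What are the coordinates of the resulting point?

Reflection across origin: (-8, 6) → (8, -6)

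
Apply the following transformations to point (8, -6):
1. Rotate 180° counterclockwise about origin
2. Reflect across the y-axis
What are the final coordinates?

Step 1: Rotate 180° → (-8, 6)
Step 2: Reflect across y-axis → (8, 6)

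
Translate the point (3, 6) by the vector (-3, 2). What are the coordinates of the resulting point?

Translation by (-3, 2) (homogeneous matrix [[1, 0, -3], [0, 1, 2], [0, 0, 1]]):
x' = 3 + -3 = 0
y' = 6 + 2 = 8
Result: (0, 8)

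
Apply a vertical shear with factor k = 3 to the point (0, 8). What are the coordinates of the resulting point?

Shear matrix for vertical shear with factor k = 3:
[[1, 0], [3, 1]]
Result: (0, 8) → (0, 8)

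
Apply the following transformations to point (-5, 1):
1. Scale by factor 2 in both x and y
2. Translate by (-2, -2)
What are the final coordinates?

Step 1: Scale (-5, 1) by 2 → (-10, 2)
Step 2: Translate by (-2, -2) → (-12, 0)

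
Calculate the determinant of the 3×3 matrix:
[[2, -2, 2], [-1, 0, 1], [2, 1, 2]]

Expansion along first row:
det = 2·det([[0,1],[1,2]]) - -2·det([[-1,1],[2,2]]) + 2·det([[-1,0],[2,1]])
    = 2·(0·2 - 1·1) - -2·(-1·2 - 1·2) + 2·(-1·1 - 0·2)
    = 2·-1 - -2·-4 + 2·-1
    = -2 + -8 + -2 = -12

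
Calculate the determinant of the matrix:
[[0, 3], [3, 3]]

For a 2×2 matrix [[a, b], [c, d]], det = ad - bc
det = (0)(3) - (3)(3) = 0 - 9 = -9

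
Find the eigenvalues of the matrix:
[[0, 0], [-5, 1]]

Characteristic equation: det(A - λI) = 0
λ² - (trace)λ + (det) = 0
trace = 0 + 1 = 1, det = (0)(1) - (0)(-5) = 0
λ² - (1)λ + (0) = 0
λ = (1 ± √((1)² - 4·(0))) / 2 = (1 ± √1) / 2
Solving: λ = 0, 1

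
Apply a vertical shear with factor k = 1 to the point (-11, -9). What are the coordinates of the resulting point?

Shear matrix for vertical shear with factor k = 1:
[[1, 0], [1, 1]]
Result: (-11, -9) → (-11, -20)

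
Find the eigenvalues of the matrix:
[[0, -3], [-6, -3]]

Characteristic equation: det(A - λI) = 0
λ² - (trace)λ + (det) = 0
trace = 0 + -3 = -3, det = (0)(-3) - (-3)(-6) = -18
λ² - (-3)λ + (-18) = 0
λ = (-3 ± √((-3)² - 4·(-18))) / 2 = (-3 ± √81) / 2
Solving: λ = -6, 3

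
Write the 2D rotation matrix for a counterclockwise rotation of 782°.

Rotation matrix formula: [[cos θ, -sin θ], [sin θ, cos θ]]
For θ = 782°:
cos(782°) = 0.4695
sin(782°) = 0.8829
Result: [[0.4695, -0.8829], [0.8829, 0.4695]]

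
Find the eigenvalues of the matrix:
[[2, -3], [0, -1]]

Characteristic equation: det(A - λI) = 0
λ² - (trace)λ + (det) = 0
trace = 2 + -1 = 1, det = (2)(-1) - (-3)(0) = -2
λ² - (1)λ + (-2) = 0
λ = (1 ± √((1)² - 4·(-2))) / 2 = (1 ± √9) / 2
Solving: λ = -1, 2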